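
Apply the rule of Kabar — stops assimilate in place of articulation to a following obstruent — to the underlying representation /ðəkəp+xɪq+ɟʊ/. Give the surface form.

/p/ is a voiceless bilabial stop. The following trigger /x/ is velar, so /p/ must become velar as well.
The voiceless velar stop is [k], so /p/ → [k].
At the second juncture, /q/ likewise becomes [c] adjacent to /ɟ/.

[ðəkəkxɪcɟʊ]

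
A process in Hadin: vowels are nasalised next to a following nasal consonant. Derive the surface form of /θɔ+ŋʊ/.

The vowel /ɔ/ is adjacent to the following nasal /ŋ/, so it acquires [+nasal] and surfaces as [ɔ̃].

[θɔ̃ŋʊ]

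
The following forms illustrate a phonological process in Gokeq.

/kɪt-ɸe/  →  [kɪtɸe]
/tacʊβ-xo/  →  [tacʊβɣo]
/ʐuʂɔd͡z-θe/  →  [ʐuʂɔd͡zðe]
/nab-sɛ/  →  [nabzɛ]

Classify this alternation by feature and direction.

progressive voicing assimilation

Comparing underlying and surface forms, /x/ → [ɣ] is the alternation; the neighbouring /β/ is constant.
The change voiceless → voiced matches the voicing of the preceding /β/, identifying this as voicing assimilation.
Place and manner are unchanged, so the assimilation is partial, not total.
Checking the remaining alternations: /θ/ → [ð] after /d͡z/ (voiceless → voiced, matching voiced); /s/ → [z] after /b/ (voiceless → voiced, matching voiced) — only voicing changes, and always toward the preceding segment.
Nothing changes in [kɪtɸe]: there the adjacent consonants already agree in voicing (/ɸ/ and /t/ are both voiceless), so this form is consistent with the same rule.
The trigger is the preceding segment, so the direction is progressive (perseverative).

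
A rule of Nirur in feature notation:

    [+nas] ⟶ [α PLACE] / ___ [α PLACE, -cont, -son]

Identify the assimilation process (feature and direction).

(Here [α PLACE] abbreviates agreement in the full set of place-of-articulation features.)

The rule copies the place features (abbreviated [PLACE]) from the environment onto the target, so the assimilating feature is place.
Since the environment is written after the underscore, the trigger follows the target; the direction is regressive.

regressive place assimilation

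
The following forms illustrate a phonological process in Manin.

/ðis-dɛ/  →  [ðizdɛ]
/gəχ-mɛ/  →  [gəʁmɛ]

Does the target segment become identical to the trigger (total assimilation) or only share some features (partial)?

Comparing underlying and surface forms, /s/ → [z] is the alternation; the neighbouring /d/ is constant.
/s/ is voiceless while /d/ is voiced; the output [z] is voiced, matching the trigger — so the feature that spreads is voicing.
Place and manner are unchanged, so the assimilation is partial, not total.
The other alternating form patterns the same way: /χ/ → [ʁ] before /m/ (voiceless → voiced, matching voiced) — only voicing changes, and always toward the following segment.

partial assimilation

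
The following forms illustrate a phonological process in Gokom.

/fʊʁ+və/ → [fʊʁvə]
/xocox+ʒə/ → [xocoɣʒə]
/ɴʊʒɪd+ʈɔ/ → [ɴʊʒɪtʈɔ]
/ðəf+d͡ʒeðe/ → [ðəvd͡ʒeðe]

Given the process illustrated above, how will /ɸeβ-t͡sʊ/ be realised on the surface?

The data show regressive voicing assimilation: /x/ → [ɣ] before /ʒ/; /d/ → [t] before /ʈ/; /f/ → [v] before /d͡ʒ/. In each pair only voicing changes, matching the following consonant, while place and manner stay constant.
No alternation appears in [fʊʁvə]: there the adjacent consonants already agree in voicing (/ʁ/ and /v/ are both voiced), so this form is consistent with the same rule.
/β/ is a voiced bilabial fricative. The following trigger /t͡s/ is voiceless, so /β/ must become voiceless as well.
Changing only its voicing to voiceless gives [ɸ] — the voiceless bilabial fricative.

[ɸeɸt͡sʊ]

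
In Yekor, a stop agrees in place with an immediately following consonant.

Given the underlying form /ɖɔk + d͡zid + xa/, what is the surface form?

[ɖɔtd͡zigxa]

/k/ is a voiceless velar stop. The following trigger /d͡z/ is alveolar, so /k/ must become alveolar as well.
The voiceless alveolar stop is [t], so /k/ → [t].
At the second juncture, /d/ likewise becomes [g] adjacent to /x/.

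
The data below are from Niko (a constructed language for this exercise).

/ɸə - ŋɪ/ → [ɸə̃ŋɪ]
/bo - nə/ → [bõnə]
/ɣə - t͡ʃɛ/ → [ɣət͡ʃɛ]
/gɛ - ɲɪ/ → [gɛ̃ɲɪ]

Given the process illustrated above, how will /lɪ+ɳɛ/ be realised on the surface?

[lɪ̃ɳɛ]

The data show regressive nasality assimilation (vowel nasalisation): /ə/ → [ə̃] before /ŋ/; /o/ → [õ] before /n/; /ɛ/ → [ɛ̃] before /ɲ/ — a vowel is nasalised by an immediately following nasal consonant.
No change occurs in [ɣət͡ʃɛ] because the vowel at the boundary is adjacent to an oral consonant, not a nasal (/ə/ next to /t͡ʃ/).
/ɪ/ sits next to the nasal /ɳ/ and is therefore nasalised to [ɪ̃].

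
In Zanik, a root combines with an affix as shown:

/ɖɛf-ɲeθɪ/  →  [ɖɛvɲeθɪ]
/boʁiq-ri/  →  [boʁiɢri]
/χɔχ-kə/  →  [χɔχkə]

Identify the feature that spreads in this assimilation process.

The segment that alternates is /f/, which surfaces as [v] when adjacent to /ɲ/.
/f/ is voiceless while /ɲ/ is voiced; the output [v] is voiced, matching the trigger — so the feature that spreads is voicing.
Checking the remaining alternation: /q/ → [ɢ] before /r/ (voiceless → voiced, matching voiced) — only voicing changes, and always toward the following segment.
No alternation appears in [χɔχkə]: there the adjacent consonants already agree in voicing (/χ/ and /k/ are both voiceless), so this form is consistent with the same rule.

voicing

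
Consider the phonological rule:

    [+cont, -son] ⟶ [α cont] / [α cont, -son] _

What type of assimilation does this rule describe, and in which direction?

The shared variable α links the value of [cont] on the target to that of the neighbouring obstruent. [cont] distinguishes stops from fricatives — a manner-of-articulation feature — so this is manner assimilation.
Since the environment is written before the underscore, the trigger precedes the target; the direction is progressive.

progressive manner assimilation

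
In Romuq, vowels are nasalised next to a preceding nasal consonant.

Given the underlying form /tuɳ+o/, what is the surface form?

[tuɳõ]

The vowel /o/ is adjacent to the preceding nasal /ɳ/, so it acquires [+nasal] and surfaces as [õ].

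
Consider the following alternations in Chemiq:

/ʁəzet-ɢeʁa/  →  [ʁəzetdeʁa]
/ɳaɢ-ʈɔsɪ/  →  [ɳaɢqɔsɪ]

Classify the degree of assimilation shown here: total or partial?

partial assimilation

Comparing underlying and surface forms, /ɢ/ → [d] is the alternation; the neighbouring /t/ is constant.
/ɢ/ is uvular while /t/ is alveolar; the output [d] is alveolar, matching the trigger — so the feature that spreads is place.
Manner and voice are unchanged, so the assimilation is partial, not total.
Checking the remaining alternation: /ʈ/ → [q] after /ɢ/ (retroflex → uvular, matching uvular) — only place changes, and always toward the preceding segment.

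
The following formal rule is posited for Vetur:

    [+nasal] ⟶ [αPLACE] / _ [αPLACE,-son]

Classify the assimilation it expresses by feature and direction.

regressive place assimilation

The rule copies the place features (abbreviated [PLACE]) from the environment onto the target, so the assimilating feature is place.
The conditioning segment sits to the right of the focus bar, meaning the trigger follows the segment that changes — regressive assimilation.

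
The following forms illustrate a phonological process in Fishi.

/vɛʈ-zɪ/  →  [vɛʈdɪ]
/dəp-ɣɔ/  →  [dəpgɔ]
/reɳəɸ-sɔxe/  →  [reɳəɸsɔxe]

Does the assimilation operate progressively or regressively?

Underlying /z/ is realised as [d] next to /ʈ/; /ʈ/ itself does not change.
The change fricative → stop matches the manner of the preceding /ʈ/, identifying this as manner assimilation.
Checking the remaining alternation: /ɣ/ → [g] after /p/ (fricative → stop, matching a stop) — only manner changes, and always toward the preceding segment.
Nothing changes in [reɳəɸsɔxe]: there the adjacent consonants already agree in manner (/s/ and /ɸ/ are both fricatives), so this form is consistent with the same rule.
Since the segment that changes follows the conditioning segment, the assimilation is progressive.

progressive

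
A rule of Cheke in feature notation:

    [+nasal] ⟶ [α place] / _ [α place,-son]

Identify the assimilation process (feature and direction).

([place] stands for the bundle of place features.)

regressive place assimilation

The shared variable α links the value of the place features (abbreviated [place]) on the target to the same value on the neighbouring segment, so place is the feature that assimilates.
The conditioning segment sits to the right of the focus bar, meaning the trigger follows the segment that changes — regressive assimilation.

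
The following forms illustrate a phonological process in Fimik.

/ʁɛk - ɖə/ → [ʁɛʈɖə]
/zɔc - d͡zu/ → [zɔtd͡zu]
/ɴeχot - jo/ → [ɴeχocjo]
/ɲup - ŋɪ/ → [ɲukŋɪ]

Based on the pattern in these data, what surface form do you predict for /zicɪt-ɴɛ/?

[zicɪqɴɛ]

The data show regressive place assimilation: /k/ → [ʈ] before /ɖ/; /c/ → [t] before /d͡z/; /t/ → [c] before /j/; /p/ → [k] before /ŋ/. In each pair only place changes, matching the following consonant, while manner and voice stay constant.
The rule targets /t/ (voiceless alveolar stop), which sits before the trigger /ɴ/ (uvular).
A voiceless uvular stop is [q], so the surface segment is [q].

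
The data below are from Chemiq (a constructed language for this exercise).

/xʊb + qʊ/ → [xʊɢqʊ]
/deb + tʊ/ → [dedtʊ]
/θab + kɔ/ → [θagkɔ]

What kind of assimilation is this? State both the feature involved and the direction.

regressive place assimilation

Comparing underlying and surface forms, /b/ → [ɢ] is the alternation; the neighbouring /q/ is constant.
The change bilabial → uvular matches the place of the following /q/, identifying this as place assimilation.
Manner and voice are unchanged, so the assimilation is partial, not total.
The same holds elsewhere in the data: /b/ → [d] before /t/ (bilabial → alveolar, matching alveolar); /b/ → [g] before /k/ (bilabial → velar, matching velar) — only place changes, and always toward the following segment.
The trigger is the following segment, so the direction is regressive (anticipatory).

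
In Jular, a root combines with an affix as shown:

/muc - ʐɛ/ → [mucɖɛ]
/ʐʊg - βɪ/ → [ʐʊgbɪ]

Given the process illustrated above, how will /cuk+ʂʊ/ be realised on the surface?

[cukʈʊ]

The data show progressive manner assimilation: /ʐ/ → [ɖ] after /c/; /β/ → [b] after /g/. In each pair only manner changes, matching the preceding consonant, while place and voice stay constant.
/ʂ/ is a voiceless retroflex fricative. The preceding trigger /k/ is a stop, so /ʂ/ must become a stop as well.
Changing only its manner to stop gives [ʈ] — the voiceless retroflex stop.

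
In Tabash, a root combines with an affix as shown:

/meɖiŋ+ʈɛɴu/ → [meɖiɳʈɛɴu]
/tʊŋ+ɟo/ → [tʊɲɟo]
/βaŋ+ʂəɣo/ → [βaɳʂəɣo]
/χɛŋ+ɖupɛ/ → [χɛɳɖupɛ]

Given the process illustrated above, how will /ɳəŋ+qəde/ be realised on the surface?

[ɳəɴqəde]

The data show regressive place assimilation: /ŋ/ → [ɳ] before /ʈ/; /ŋ/ → [ɲ] before /ɟ/; /ŋ/ → [ɳ] before /ʂ/; /ŋ/ → [ɳ] before /ɖ/. In each pair only place changes, matching the following consonant, while manner and voice stay constant.
The rule targets /ŋ/ (voiced velar nasal), which sits before the trigger /q/ (uvular).
Changing only its place to uvular gives [ɴ] — the voiced uvular nasal.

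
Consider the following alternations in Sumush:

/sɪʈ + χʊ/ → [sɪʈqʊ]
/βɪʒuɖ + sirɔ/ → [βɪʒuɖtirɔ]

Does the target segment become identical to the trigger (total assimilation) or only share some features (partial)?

Comparing underlying and surface forms, /χ/ → [q] is the alternation; the neighbouring /ʈ/ is constant.
The change fricative → stop matches the manner of the preceding /ʈ/, identifying this as manner assimilation.
Place and voice are unchanged, so the assimilation is partial, not total.
The same holds elsewhere in the data: /s/ → [t] after /ɖ/ (fricative → stop, matching a stop) — only manner changes, and always toward the preceding segment.

partial assimilation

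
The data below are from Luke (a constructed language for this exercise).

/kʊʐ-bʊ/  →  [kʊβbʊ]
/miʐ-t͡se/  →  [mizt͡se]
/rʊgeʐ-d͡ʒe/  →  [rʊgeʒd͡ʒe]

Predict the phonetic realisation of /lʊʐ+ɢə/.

The data show regressive place assimilation: /ʐ/ → [β] before /b/; /ʐ/ → [z] before /t͡s/; /ʐ/ → [ʒ] before /d͡ʒ/. In each pair only place changes, matching the following consonant, while manner and voice stay constant.
/ʐ/ is a voiced retroflex fricative. The following trigger /ɢ/ is uvular, so /ʐ/ must become uvular as well.
The voiced uvular fricative is [ʁ], so /ʐ/ → [ʁ].

[lʊʁɢə]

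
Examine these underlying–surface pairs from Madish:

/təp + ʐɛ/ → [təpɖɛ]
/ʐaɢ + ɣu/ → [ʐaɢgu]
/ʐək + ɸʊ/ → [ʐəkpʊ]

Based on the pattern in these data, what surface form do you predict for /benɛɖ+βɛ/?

[benɛɖbɛ]

The data show progressive manner assimilation: /ʐ/ → [ɖ] after /p/; /ɣ/ → [g] after /ɢ/; /ɸ/ → [p] after /k/. In each pair only manner changes, matching the preceding consonant, while place and voice stay constant.
The rule targets /β/ (voiced bilabial fricative), which sits after the trigger /ɖ/ (stop).
The voiced bilabial stop is [b], so /β/ → [b].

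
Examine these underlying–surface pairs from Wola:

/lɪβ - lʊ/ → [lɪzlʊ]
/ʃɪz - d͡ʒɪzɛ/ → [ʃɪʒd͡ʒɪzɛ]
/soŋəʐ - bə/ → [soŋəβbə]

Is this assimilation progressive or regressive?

regressive

The segment that alternates is /β/, which surfaces as [z] when adjacent to /l/.
The change bilabial → alveolar matches the place of the following /l/, identifying this as place assimilation.
The other alternating forms pattern the same way: /z/ → [ʒ] before /d͡ʒ/ (alveolar → postalveolar, matching postalveolar); /ʐ/ → [β] before /b/ (retroflex → bilabial, matching bilabial) — only place changes, and always toward the following segment.
Since the segment that changes precedes the conditioning segment, the assimilation is regressive.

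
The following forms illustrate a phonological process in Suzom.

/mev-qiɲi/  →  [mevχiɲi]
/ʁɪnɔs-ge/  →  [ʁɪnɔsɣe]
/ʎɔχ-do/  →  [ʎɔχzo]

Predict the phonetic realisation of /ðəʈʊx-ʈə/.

[ðəʈʊxʂə]

The data show progressive manner assimilation: /q/ → [χ] after /v/; /g/ → [ɣ] after /s/; /d/ → [z] after /χ/. In each pair only manner changes, matching the preceding consonant, while place and voice stay constant.
The rule targets /ʈ/ (voiceless retroflex stop), which sits after the trigger /x/ (fricative).
Changing only its manner to fricative gives [ʂ] — the voiceless retroflex fricative.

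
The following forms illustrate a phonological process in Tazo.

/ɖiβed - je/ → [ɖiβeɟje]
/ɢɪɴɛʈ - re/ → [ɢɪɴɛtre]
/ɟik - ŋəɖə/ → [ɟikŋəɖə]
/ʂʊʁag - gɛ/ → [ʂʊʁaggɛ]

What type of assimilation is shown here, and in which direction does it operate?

Underlying /d/ is realised as [ɟ] next to /j/; /j/ itself does not change.
/d/ is alveolar while /j/ is palatal; the output [ɟ] is palatal, matching the trigger — so the feature that spreads is place.
Manner and voice are unchanged, so the assimilation is partial, not total.
Checking the remaining alternation: /ʈ/ → [t] before /r/ (retroflex → alveolar, matching alveolar) — only place changes, and always toward the following segment.
Nothing changes in [ɟikŋəɖə], [ʂʊʁaggɛ]: there the adjacent consonants already agree in place (/k/ and /ŋ/ are both velar; /g/ and /g/ are both velar), so these forms are consistent with the same rule.
The trigger is the following segment, so the direction is regressive (anticipatory).

regressive place assimilation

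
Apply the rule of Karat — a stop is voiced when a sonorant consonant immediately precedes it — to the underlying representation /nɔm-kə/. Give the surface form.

[nɔmgə]

The rule targets /k/ (voiceless velar stop), which sits after the trigger /m/ (voiced).
Changing only its voicing to voiced gives [g] — the voiced velar stop.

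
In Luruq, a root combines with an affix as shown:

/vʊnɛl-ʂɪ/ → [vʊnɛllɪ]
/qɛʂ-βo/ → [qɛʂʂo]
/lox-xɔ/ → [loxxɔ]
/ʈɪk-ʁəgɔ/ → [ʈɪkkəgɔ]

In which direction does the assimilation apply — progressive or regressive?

progressive

Comparing underlying and surface forms, /ʂ/ → [l] is the alternation; the neighbouring /l/ is constant.
The output [l] is identical to the trigger /l/ — every feature (place, manner, voicing) has been copied — so this is total assimilation.
The other forms behave the same way: /β/ → [ʂ] after /ʂ/; /ʁ/ → [k] after /k/ — in each case the output is a copy of the preceding consonant.
In [loxxɔ] the two consonants at the boundary are already identical (/x/ + /x/), so the rule applies vacuously and nothing changes.
The trigger is the preceding segment, so the direction is progressive (perseverative).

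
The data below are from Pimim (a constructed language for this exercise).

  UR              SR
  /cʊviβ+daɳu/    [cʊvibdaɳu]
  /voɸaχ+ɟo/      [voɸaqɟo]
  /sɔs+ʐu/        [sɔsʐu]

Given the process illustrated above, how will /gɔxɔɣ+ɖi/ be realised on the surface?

[gɔxɔgɖi]

The data show regressive manner assimilation: /β/ → [b] before /d/; /χ/ → [q] before /ɟ/. In each pair only manner changes, matching the following consonant, while place and voice stay constant.
No alternation appears in [sɔsʐu]: there the adjacent consonants already agree in manner (/s/ and /ʐ/ are both fricatives), so this form is consistent with the same rule.
The rule targets /ɣ/ (voiced velar fricative), which sits before the trigger /ɖ/ (stop).
A voiced velar stop is [g], so the surface segment is [g].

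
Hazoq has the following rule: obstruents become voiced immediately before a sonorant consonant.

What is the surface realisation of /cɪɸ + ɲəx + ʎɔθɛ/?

The rule targets /ɸ/ (voiceless bilabial fricative), which sits before the trigger /ɲ/ (voiced).
The voiced bilabial fricative is [β], so /ɸ/ → [β].
At the second juncture, /x/ likewise becomes [ɣ] adjacent to /ʎ/.

[cɪβɲəɣʎɔθɛ]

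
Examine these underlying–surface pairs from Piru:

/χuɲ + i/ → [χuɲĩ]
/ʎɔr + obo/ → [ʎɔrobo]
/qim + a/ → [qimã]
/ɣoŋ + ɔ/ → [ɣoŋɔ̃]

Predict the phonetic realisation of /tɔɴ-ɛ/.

The data show progressive nasality assimilation (vowel nasalisation): /i/ → [ĩ] after /ɲ/; /a/ → [ã] after /m/; /ɔ/ → [ɔ̃] after /ŋ/ — a vowel is nasalised by an immediately preceding nasal consonant.
No change occurs in [ʎɔrobo] because the vowel at the boundary is adjacent to an oral consonant, not a nasal (/o/ next to /r/).
The vowel /ɛ/ is adjacent to the preceding nasal /ɴ/, so it acquires [+nasal] and surfaces as [ɛ̃].

[tɔɴɛ̃]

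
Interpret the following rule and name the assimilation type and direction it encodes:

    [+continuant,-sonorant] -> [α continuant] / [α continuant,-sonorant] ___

progressive manner assimilation

The rule copies [continuant] (continuancy) from the environment onto the target fricatives; since [±continuant] encodes the stop/fricative manner contrast, the assimilating dimension is manner.
Since the environment is written before the underscore, the trigger precedes the target; the direction is progressive.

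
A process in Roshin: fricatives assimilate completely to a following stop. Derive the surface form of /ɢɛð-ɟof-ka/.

/ð/ is the segment targeted by the rule; it sits immediately before /ɟ/, so it assimilates completely and surfaces as [ɟ].
At the second juncture, /f/ likewise becomes [k] adjacent to /k/.

[ɢɛɟɟokka]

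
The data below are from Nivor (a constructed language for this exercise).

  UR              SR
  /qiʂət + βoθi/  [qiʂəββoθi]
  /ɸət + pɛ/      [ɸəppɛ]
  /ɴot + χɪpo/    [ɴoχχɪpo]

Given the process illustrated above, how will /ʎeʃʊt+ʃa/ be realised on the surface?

[ʎeʃʊʃʃa]

The data show regressive total assimilation (/t/ → [β] before /β/; /t/ → [p] before /p/; /t/ → [χ] before /χ/): in every case the target segment becomes identical to its following neighbour, copying more than a single feature.
/t/ is the segment targeted by the rule; it sits immediately before /ʃ/, so it assimilates completely and surfaces as [ʃ].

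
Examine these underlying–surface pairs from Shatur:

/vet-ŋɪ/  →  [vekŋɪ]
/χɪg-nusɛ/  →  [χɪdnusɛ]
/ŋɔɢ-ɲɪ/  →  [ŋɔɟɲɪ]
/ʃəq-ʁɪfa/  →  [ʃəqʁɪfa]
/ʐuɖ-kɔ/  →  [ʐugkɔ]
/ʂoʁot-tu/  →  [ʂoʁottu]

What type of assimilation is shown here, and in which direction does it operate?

Comparing underlying and surface forms, /t/ → [k] is the alternation; the neighbouring /ŋ/ is constant.
/t/ is alveolar while /ŋ/ is velar; the output [k] is velar, matching the trigger — so the feature that spreads is place.
Manner and voice are unchanged, so the assimilation is partial, not total.
The other alternating forms pattern the same way: /g/ → [d] before /n/ (velar → alveolar, matching alveolar); /ɢ/ → [ɟ] before /ɲ/ (uvular → palatal, matching palatal); /ɖ/ → [g] before /k/ (retroflex → velar, matching velar) — only place changes, and always toward the following segment.
No alternation appears in [ʃəqʁɪfa], [ʂoʁottu]: there the adjacent consonants already agree in place (/q/ and /ʁ/ are both uvular; /t/ and /t/ are both alveolar), so these forms are consistent with the same rule.
Since the segment that changes precedes the conditioning segment, the assimilation is regressive.

regressive place assimilation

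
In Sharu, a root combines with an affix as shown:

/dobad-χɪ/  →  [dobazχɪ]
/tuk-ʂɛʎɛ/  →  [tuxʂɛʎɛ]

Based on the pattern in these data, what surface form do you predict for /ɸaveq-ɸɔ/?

The data show regressive manner assimilation: /d/ → [z] before /χ/; /k/ → [x] before /ʂ/. In each pair only manner changes, matching the following consonant, while place and voice stay constant.
The rule targets /q/ (voiceless uvular stop), which sits before the trigger /ɸ/ (fricative).
The voiceless uvular fricative is [χ], so /q/ → [χ].

[ɸaveχɸɔ]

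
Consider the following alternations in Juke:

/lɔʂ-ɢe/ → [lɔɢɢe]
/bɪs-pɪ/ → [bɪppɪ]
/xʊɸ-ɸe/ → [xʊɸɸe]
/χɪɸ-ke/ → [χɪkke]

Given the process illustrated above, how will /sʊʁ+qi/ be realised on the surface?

The data show regressive total assimilation (/ʂ/ → [ɢ] before /ɢ/; /s/ → [p] before /p/; /ɸ/ → [k] before /k/): in every case the target segment becomes identical to its following neighbour, copying more than a single feature.
In [xʊɸɸe] the two consonants at the boundary are already identical (/ɸ/ + /ɸ/), so the rule applies vacuously and nothing changes.
/ʁ/ is the segment targeted by the rule; it sits immediately before /q/, so it assimilates completely and surfaces as [q].

[sʊqqi]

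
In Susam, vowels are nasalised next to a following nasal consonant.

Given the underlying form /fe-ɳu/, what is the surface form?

[fẽɳu]

The vowel /e/ is adjacent to the following nasal /ɳ/, so it acquires [+nasal] and surfaces as [ẽ].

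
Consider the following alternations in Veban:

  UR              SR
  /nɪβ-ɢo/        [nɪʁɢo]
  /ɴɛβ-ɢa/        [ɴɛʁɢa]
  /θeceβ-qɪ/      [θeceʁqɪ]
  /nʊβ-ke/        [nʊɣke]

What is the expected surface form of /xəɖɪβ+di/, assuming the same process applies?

[xəɖɪzdi]

The data show regressive place assimilation: /β/ → [ʁ] before /ɢ/; /β/ → [ʁ] before /q/; /β/ → [ɣ] before /k/. In each pair only place changes, matching the following consonant, while manner and voice stay constant.
The rule targets /β/ (voiced bilabial fricative), which sits before the trigger /d/ (alveolar).
Changing only its place to alveolar gives [z] — the voiced alveolar fricative.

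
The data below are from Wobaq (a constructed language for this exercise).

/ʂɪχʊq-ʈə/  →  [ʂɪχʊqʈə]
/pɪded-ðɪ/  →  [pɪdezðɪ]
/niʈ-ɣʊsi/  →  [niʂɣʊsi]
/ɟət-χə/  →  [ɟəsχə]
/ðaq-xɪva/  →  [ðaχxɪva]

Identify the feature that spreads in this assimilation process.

The segment that alternates is /d/, which surfaces as [z] when adjacent to /ð/.
/d/ is a stop while /ð/ is a fricative; the output [z] is a fricative, matching the trigger — so the feature that spreads is manner.
Checking the remaining alternations: /ʈ/ → [ʂ] before /ɣ/ (stop → fricative, matching a fricative); /t/ → [s] before /χ/ (stop → fricative, matching a fricative); /q/ → [χ] before /x/ (stop → fricative, matching a fricative) — only manner changes, and always toward the following segment.
Nothing changes in [ʂɪχʊqʈə]: there the adjacent consonants already agree in manner (/q/ and /ʈ/ are both stops), so this form is consistent with the same rule.

manner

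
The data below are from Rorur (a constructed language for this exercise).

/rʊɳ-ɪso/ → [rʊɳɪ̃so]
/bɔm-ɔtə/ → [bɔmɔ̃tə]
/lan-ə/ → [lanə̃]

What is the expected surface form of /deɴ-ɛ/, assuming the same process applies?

The data show progressive nasality assimilation (vowel nasalisation): /ɪ/ → [ɪ̃] after /ɳ/; /ɔ/ → [ɔ̃] after /m/; /ə/ → [ə̃] after /n/ — a vowel is nasalised by an immediately preceding nasal consonant.
/ɛ/ sits next to the nasal /ɴ/ and is therefore nasalised to [ɛ̃].

[deɴɛ̃]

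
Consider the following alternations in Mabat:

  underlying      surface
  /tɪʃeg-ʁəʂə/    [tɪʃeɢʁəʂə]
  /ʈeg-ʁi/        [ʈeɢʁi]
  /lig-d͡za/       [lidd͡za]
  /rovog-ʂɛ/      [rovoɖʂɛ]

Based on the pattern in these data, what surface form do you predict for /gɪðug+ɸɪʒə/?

[gɪðubɸɪʒə]

The data show regressive place assimilation: /g/ → [ɢ] before /ʁ/; /g/ → [d] before /d͡z/; /g/ → [ɖ] before /ʂ/. In each pair only place changes, matching the following consonant, while manner and voice stay constant.
/g/ is a voiced velar stop. The following trigger /ɸ/ is bilabial, so /g/ must become bilabial as well.
Changing only its place to bilabial gives [b] — the voiced bilabial stop.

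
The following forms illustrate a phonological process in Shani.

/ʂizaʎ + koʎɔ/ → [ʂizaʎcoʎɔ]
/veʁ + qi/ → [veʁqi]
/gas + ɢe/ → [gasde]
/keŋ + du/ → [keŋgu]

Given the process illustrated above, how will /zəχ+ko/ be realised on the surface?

The data show progressive place assimilation: /k/ → [c] after /ʎ/; /ɢ/ → [d] after /s/; /d/ → [g] after /ŋ/. In each pair only place changes, matching the preceding consonant, while manner and voice stay constant.
No alternation appears in [veʁqi]: there the adjacent consonants already agree in place (/q/ and /ʁ/ are both uvular), so this form is consistent with the same rule.
/k/ is a voiceless velar stop. The preceding trigger /χ/ is uvular, so /k/ must become uvular as well.
The voiceless uvular stop is [q], so /k/ → [q].

[zəχqo]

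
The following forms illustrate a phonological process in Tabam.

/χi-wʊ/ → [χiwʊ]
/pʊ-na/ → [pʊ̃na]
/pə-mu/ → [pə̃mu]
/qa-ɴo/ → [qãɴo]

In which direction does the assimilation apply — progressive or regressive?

The vowel /ʊ/ surfaces as nasalised [ʊ̃] next to the following nasal /n/ — it has acquired the [+nasal] feature of its neighbour.
The other forms show the same pattern: /ə/ → [ə̃] before /m/; /a/ → [ã] before /ɴ/ — each time a vowel is nasalised next to a following nasal.
No change occurs in [χiwʊ] because the vowel at the boundary is adjacent to an oral consonant, not a nasal (/i/ next to /w/).
Because the conditioning nasal is to the right of the vowel that changes, the process is regressive (anticipatory).

regressive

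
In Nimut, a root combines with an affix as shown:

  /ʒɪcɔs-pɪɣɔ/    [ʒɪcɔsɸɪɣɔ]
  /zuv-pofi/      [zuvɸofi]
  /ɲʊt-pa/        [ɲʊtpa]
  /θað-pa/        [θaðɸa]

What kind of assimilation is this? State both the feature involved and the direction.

progressive manner assimilation

Comparing underlying and surface forms, /p/ → [ɸ] is the alternation; the neighbouring /s/ is constant.
The change stop → fricative matches the manner of the preceding /s/, identifying this as manner assimilation.
Place and voice are unchanged, so the assimilation is partial, not total.
Checking the remaining alternations: /p/ → [ɸ] after /v/ (stop → fricative, matching a fricative); /p/ → [ɸ] after /ð/ (stop → fricative, matching a fricative) — only manner changes, and always toward the preceding segment.
Nothing changes in [ɲʊtpa]: there the adjacent consonants already agree in manner (/p/ and /t/ are both stops), so this form is consistent with the same rule.
Since the segment that changes follows the conditioning segment, the assimilation is progressive.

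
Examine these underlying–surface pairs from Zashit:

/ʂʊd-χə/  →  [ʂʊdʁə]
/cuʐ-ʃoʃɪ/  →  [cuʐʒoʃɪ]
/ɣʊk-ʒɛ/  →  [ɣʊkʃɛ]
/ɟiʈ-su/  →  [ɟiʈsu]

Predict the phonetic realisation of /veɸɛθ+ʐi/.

[veɸɛθʂi]

The data show progressive voicing assimilation: /χ/ → [ʁ] after /d/; /ʃ/ → [ʒ] after /ʐ/; /ʒ/ → [ʃ] after /k/. In each pair only voicing changes, matching the preceding consonant, while place and manner stay constant.
No alternation appears in [ɟiʈsu]: there the adjacent consonants already agree in voicing (/s/ and /ʈ/ are both voiceless), so this form is consistent with the same rule.
The rule targets /ʐ/ (voiced retroflex fricative), which sits after the trigger /θ/ (voiceless).
A voiceless retroflex fricative is [ʂ], so the surface segment is [ʂ].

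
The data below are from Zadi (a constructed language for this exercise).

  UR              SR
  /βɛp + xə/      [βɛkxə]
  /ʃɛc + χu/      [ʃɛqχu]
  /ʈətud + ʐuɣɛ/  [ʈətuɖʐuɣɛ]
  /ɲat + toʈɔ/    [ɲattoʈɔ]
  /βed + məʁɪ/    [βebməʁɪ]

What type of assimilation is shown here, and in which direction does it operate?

Comparing underlying and surface forms, /p/ → [k] is the alternation; the neighbouring /x/ is constant.
The change bilabial → velar matches the place of the following /x/, identifying this as place assimilation.
Manner and voice are unchanged, so the assimilation is partial, not total.
The other alternating forms pattern the same way: /c/ → [q] before /χ/ (palatal → uvular, matching uvular); /d/ → [ɖ] before /ʐ/ (alveolar → retroflex, matching retroflex); /d/ → [b] before /m/ (alveolar → bilabial, matching bilabial) — only place changes, and always toward the following segment.
Nothing changes in [ɲattoʈɔ]: there the adjacent consonants already agree in place (/t/ and /t/ are both alveolar), so this form is consistent with the same rule.
The trigger is the following segment, so the direction is regressive (anticipatory).

regressive place assimilation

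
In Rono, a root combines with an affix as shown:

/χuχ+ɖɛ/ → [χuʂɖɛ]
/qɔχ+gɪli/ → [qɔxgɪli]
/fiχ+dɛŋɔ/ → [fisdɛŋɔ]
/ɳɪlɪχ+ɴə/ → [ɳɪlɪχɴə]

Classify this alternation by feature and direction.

The segment that alternates is /χ/, which surfaces as [ʂ] when adjacent to /ɖ/.
/χ/ is uvular while /ɖ/ is retroflex; the output [ʂ] is retroflex, matching the trigger — so the feature that spreads is place.
Manner and voice are unchanged, so the assimilation is partial, not total.
The other alternating forms pattern the same way: /χ/ → [x] before /g/ (uvular → velar, matching velar); /χ/ → [s] before /d/ (uvular → alveolar, matching alveolar) — only place changes, and always toward the following segment.
Nothing changes in [ɳɪlɪχɴə]: there the adjacent consonants already agree in place (/χ/ and /ɴ/ are both uvular), so this form is consistent with the same rule.
Since the segment that changes precedes the conditioning segment, the assimilation is regressive.

regressive place assimilation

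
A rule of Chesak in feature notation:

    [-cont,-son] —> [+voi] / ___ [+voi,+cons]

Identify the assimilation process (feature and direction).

regressive voicing assimilation

The target ([-cont,-son], stops) acquires [+voi] next to a voiced consonant ([+voi,+cons]) — it takes on the voicing of its neighbour, so the feature that spreads is voicing.
The conditioning segment sits to the right of the focus bar, meaning the trigger follows the segment that changes — regressive assimilation.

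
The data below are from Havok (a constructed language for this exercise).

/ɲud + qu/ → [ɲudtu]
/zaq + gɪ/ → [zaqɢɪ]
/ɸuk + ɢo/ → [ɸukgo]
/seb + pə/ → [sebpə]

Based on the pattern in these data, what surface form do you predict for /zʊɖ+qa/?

The data show progressive place assimilation: /q/ → [t] after /d/; /g/ → [ɢ] after /q/; /ɢ/ → [g] after /k/. In each pair only place changes, matching the preceding consonant, while manner and voice stay constant.
Nothing changes in [sebpə]: there the adjacent consonants already agree in place (/p/ and /b/ are both bilabial), so this form is consistent with the same rule.
The rule targets /q/ (voiceless uvular stop), which sits after the trigger /ɖ/ (retroflex).
The voiceless retroflex stop is [ʈ], so /q/ → [ʈ].

[zʊɖʈa]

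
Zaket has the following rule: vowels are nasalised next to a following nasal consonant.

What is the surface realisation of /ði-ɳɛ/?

[ðĩɳɛ]

/i/ sits next to the nasal /ɳ/ and is therefore nasalised to [ĩ].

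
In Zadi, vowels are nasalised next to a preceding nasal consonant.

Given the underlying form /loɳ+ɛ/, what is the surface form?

The vowel /ɛ/ is adjacent to the preceding nasal /ɳ/, so it acquires [+nasal] and surfaces as [ɛ̃].

[loɳɛ̃]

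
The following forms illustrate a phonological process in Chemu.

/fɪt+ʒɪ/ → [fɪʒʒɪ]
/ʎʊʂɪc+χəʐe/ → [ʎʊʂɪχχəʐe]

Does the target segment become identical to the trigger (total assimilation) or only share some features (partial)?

Underlying /t/ is realised as [ʒ] next to /ʒ/; /ʒ/ itself does not change.
The output [ʒ] is identical to the trigger /ʒ/ — every feature (place, manner, voicing) has been copied — so this is total assimilation.
The remaining alternation confirms this: /c/ → [χ] before /χ/ — in each case the output is a copy of the following consonant.

total assimilation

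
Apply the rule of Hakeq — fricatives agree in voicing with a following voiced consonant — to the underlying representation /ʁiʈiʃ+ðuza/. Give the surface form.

/ʃ/ is a voiceless postalveolar fricative. The following trigger /ð/ is voiced, so /ʃ/ must become voiced as well.
A voiced postalveolar fricative is [ʒ], so the surface segment is [ʒ].

[ʁiʈiʒðuza]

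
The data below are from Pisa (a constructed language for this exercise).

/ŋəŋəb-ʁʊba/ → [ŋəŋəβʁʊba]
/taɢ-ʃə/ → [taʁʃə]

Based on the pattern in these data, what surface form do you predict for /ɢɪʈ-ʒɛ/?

The data show regressive manner assimilation: /b/ → [β] before /ʁ/; /ɢ/ → [ʁ] before /ʃ/. In each pair only manner changes, matching the following consonant, while place and voice stay constant.
/ʈ/ is a voiceless retroflex stop. The following trigger /ʒ/ is a fricative, so /ʈ/ must become a fricative as well.
Changing only its manner to fricative gives [ʂ] — the voiceless retroflex fricative.

[ɢɪʂʒɛ]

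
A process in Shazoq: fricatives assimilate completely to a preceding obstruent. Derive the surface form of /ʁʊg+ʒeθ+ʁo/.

[ʁʊggeθθo]

/ʒ/ is the segment targeted by the rule; it sits immediately after /g/, so it assimilates completely and surfaces as [g].
At the second juncture, /ʁ/ likewise becomes [θ] adjacent to /θ/.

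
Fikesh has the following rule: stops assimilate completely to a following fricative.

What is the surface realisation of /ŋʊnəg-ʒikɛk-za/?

/g/ is the segment targeted by the rule; it sits immediately before /ʒ/, so it assimilates completely and surfaces as [ʒ].
The same rule applies at the second boundary: /k/ → [z] next to /z/.

[ŋʊnəʒʒikɛzza]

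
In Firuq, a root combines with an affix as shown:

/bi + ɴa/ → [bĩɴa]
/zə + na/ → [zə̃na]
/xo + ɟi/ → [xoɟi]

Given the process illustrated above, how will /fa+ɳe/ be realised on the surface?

The data show regressive nasality assimilation (vowel nasalisation): /i/ → [ĩ] before /ɴ/; /ə/ → [ə̃] before /n/ — a vowel is nasalised by an immediately following nasal consonant.
No change occurs in [xoɟi] because the vowel at the boundary is adjacent to an oral consonant, not a nasal (/o/ next to /ɟ/).
/a/ sits next to the nasal /ɳ/ and is therefore nasalised to [ã].

[fãɳe]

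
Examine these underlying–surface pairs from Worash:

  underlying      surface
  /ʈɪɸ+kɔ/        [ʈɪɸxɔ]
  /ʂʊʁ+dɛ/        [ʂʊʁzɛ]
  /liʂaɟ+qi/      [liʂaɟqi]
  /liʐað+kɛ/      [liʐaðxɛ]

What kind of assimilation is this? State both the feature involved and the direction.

progressive manner assimilation

Comparing underlying and surface forms, /k/ → [x] is the alternation; the neighbouring /ɸ/ is constant.
/k/ is a stop while /ɸ/ is a fricative; the output [x] is a fricative, matching the trigger — so the feature that spreads is manner.
Place and voice are unchanged, so the assimilation is partial, not total.
The same holds elsewhere in the data: /d/ → [z] after /ʁ/ (stop → fricative, matching a fricative); /k/ → [x] after /ð/ (stop → fricative, matching a fricative) — only manner changes, and always toward the preceding segment.
Nothing changes in [liʂaɟqi]: there the adjacent consonants already agree in manner (/q/ and /ɟ/ are both stops), so this form is consistent with the same rule.
The trigger is the preceding segment, so the direction is progressive (perseverative).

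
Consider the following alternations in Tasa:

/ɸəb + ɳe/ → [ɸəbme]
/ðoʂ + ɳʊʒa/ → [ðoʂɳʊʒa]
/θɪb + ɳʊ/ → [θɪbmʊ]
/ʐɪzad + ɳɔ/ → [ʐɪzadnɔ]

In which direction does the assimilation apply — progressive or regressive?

progressive

The segment that alternates is /ɳ/, which surfaces as [m] when adjacent to /b/.
The change retroflex → bilabial matches the place of the preceding /b/, identifying this as place assimilation.
The other alternating form patterns the same way: /ɳ/ → [n] after /d/ (retroflex → alveolar, matching alveolar) — only place changes, and always toward the preceding segment.
Nothing changes in [ðoʂɳʊʒa]: there the adjacent consonants already agree in place (/ɳ/ and /ʂ/ are both retroflex), so this form is consistent with the same rule.
Since the segment that changes follows the conditioning segment, the assimilation is progressive.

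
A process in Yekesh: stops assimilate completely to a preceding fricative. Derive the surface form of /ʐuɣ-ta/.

/t/ is the segment targeted by the rule; it sits immediately after /ɣ/, so it assimilates completely and surfaces as [ɣ].

[ʐuɣɣa]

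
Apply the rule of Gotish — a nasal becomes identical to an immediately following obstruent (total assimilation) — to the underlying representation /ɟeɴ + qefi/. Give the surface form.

/ɴ/ is the segment targeted by the rule; it sits immediately before /q/, so it assimilates completely and surfaces as [q].

[ɟeqqefi]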